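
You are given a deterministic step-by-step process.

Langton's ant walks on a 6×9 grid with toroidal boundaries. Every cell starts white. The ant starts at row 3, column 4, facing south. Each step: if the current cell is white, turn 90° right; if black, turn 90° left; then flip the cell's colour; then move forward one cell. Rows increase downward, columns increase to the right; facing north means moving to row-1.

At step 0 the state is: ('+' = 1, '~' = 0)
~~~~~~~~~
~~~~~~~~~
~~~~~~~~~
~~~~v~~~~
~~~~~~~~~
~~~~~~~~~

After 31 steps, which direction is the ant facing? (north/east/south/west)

[0] ~~~~~~~~~
~~~~~~~~~
~~~~~~~~~
~~~~v~~~~
~~~~~~~~~
~~~~~~~~~
[1] ~~~~~~~~~
~~~~~~~~~
~~~~~~~~~
~~~<+~~~~
~~~~~~~~~
~~~~~~~~~
[2] ~~~~~~~~~
~~~~~~~~~
~~~^~~~~~
~~~++~~~~
~~~~~~~~~
~~~~~~~~~
[3] ~~~~~~~~~
~~~~~~~~~
~~~+>~~~~
~~~++~~~~
~~~~~~~~~
~~~~~~~~~
[4] ~~~~~~~~~
~~~~~~~~~
~~~++~~~~
~~~+v~~~~
~~~~~~~~~
~~~~~~~~~
[5] ~~~~~~~~~
~~~~~~~~~
~~~++~~~~
~~~+~>~~~
~~~~~~~~~
~~~~~~~~~
[6] ~~~~~~~~~
~~~~~~~~~
~~~++~~~~
~~~+~+~~~
~~~~~v~~~
~~~~~~~~~
[7] ~~~~~~~~~
~~~~~~~~~
~~~++~~~~
~~~+~+~~~
~~~~<+~~~
~~~~~~~~~
[8] ~~~~~~~~~
~~~~~~~~~
~~~++~~~~
~~~+^+~~~
~~~~++~~~
~~~~~~~~~
[9] ~~~~~~~~~
~~~~~~~~~
~~~++~~~~
~~~++>~~~
~~~~++~~~
~~~~~~~~~
[10] ~~~~~~~~~
~~~~~~~~~
~~~++^~~~
~~~++~~~~
~~~~++~~~
~~~~~~~~~
[11] ~~~~~~~~~
~~~~~~~~~
~~~+++>~~
~~~++~~~~
~~~~++~~~
~~~~~~~~~
[12] ~~~~~~~~~
~~~~~~~~~
~~~++++~~
~~~++~v~~
~~~~++~~~
~~~~~~~~~
[13] ~~~~~~~~~
~~~~~~~~~
~~~++++~~
~~~++<+~~
~~~~++~~~
~~~~~~~~~
[14] ~~~~~~~~~
~~~~~~~~~
~~~++^+~~
~~~++++~~
~~~~++~~~
~~~~~~~~~
[15] ~~~~~~~~~
~~~~~~~~~
~~~+<~+~~
~~~++++~~
~~~~++~~~
~~~~~~~~~
[16] ~~~~~~~~~
~~~~~~~~~
~~~+~~+~~
~~~+v++~~
~~~~++~~~
~~~~~~~~~
[17] ~~~~~~~~~
~~~~~~~~~
~~~+~~+~~
~~~+~>+~~
~~~~++~~~
~~~~~~~~~
[18] ~~~~~~~~~
~~~~~~~~~
~~~+~^+~~
~~~+~~+~~
~~~~++~~~
~~~~~~~~~
[19] ~~~~~~~~~
~~~~~~~~~
~~~+~+>~~
~~~+~~+~~
~~~~++~~~
~~~~~~~~~
[20] ~~~~~~~~~
~~~~~~^~~
~~~+~+~~~
~~~+~~+~~
~~~~++~~~
~~~~~~~~~
[21] ~~~~~~~~~
~~~~~~+>~
~~~+~+~~~
~~~+~~+~~
~~~~++~~~
~~~~~~~~~
[22] ~~~~~~~~~
~~~~~~++~
~~~+~+~v~
~~~+~~+~~
~~~~++~~~
~~~~~~~~~
[23] ~~~~~~~~~
~~~~~~++~
~~~+~+<+~
~~~+~~+~~
~~~~++~~~
~~~~~~~~~
[24] ~~~~~~~~~
~~~~~~^+~
~~~+~+++~
~~~+~~+~~
~~~~++~~~
~~~~~~~~~
[25] ~~~~~~~~~
~~~~~<~+~
~~~+~+++~
~~~+~~+~~
~~~~++~~~
~~~~~~~~~
[26] ~~~~~^~~~
~~~~~+~+~
~~~+~+++~
~~~+~~+~~
~~~~++~~~
~~~~~~~~~
[27] ~~~~~+>~~
~~~~~+~+~
~~~+~+++~
~~~+~~+~~
~~~~++~~~
~~~~~~~~~
[28] ~~~~~++~~
~~~~~+v+~
~~~+~+++~
~~~+~~+~~
~~~~++~~~
~~~~~~~~~
[29] ~~~~~++~~
~~~~~<++~
~~~+~+++~
~~~+~~+~~
~~~~++~~~
~~~~~~~~~
[30] ~~~~~++~~
~~~~~~++~
~~~+~v++~
~~~+~~+~~
~~~~++~~~
~~~~~~~~~
[31] ~~~~~++~~
~~~~~~++~
~~~+~~>+~
~~~+~~+~~
~~~~++~~~
~~~~~~~~~

east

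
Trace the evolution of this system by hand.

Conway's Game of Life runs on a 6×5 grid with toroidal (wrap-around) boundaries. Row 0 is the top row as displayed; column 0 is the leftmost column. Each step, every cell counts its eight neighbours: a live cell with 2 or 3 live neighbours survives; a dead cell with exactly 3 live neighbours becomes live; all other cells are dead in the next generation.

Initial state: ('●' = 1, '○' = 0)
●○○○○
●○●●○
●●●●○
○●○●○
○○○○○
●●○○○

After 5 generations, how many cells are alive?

3

gen 0: ●○○○○
●○●●○
●●●●○
○●○●○
○○○○○
●●○○○
gen 1: ●○●○○
●○○●○
●○○○○
●●○●●
●●●○○
●●○○○
gen 2: ●○●○○
●○○○○
○○●●○
○○○●○
○○○●○
○○○○●
gen 3: ●●○○●
○○●●●
○○●●●
○○○●●
○○○●●
○○○●●
gen 4: ○●○○○
○○○○○
●○○○○
●○○○○
●○●○○
○○●○○
gen 5: ○○○○○
○○○○○
○○○○○
●○○○●
○○○○○
○○●○○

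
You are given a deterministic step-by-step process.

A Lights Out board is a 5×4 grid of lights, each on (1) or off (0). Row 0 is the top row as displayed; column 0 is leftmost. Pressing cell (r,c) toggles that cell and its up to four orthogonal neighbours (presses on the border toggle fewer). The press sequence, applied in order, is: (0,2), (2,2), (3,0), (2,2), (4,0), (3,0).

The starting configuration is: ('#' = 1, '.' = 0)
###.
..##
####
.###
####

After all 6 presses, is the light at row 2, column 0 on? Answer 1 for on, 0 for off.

1

k=0  ###.
..##
####
.###
####
k=1  #..#
...#
####
.###
####
k=2  #..#
..##
#...
.#.#
####
k=3  #..#
..##
....
#..#
.###
k=4  #..#
...#
.###
#.##
.###
k=5  #..#
...#
.###
..##
#.##
k=6  #..#
...#
####
####
..##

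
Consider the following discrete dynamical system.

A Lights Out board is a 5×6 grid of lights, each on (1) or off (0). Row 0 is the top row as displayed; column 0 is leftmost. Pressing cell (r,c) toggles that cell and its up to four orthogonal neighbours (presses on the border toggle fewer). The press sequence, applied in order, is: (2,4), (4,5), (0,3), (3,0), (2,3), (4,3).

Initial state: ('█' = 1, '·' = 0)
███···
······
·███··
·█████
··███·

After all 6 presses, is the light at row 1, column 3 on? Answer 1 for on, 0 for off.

[0] ███···
······
·███··
·█████
··███·
[1] ███···
····█·
·██·██
·███·█
··███·
[2] ███···
····█·
·██·██
·███··
··██·█
[3] ██·██·
···██·
·██·██
·███··
··██·█
[4] ██·██·
···██·
███·██
█·██··
█·██·█
[5] ██·██·
····█·
██·█·█
█·█···
█·██·█
[6] ██·██·
····█·
██·█·█
█·██··
█···██

0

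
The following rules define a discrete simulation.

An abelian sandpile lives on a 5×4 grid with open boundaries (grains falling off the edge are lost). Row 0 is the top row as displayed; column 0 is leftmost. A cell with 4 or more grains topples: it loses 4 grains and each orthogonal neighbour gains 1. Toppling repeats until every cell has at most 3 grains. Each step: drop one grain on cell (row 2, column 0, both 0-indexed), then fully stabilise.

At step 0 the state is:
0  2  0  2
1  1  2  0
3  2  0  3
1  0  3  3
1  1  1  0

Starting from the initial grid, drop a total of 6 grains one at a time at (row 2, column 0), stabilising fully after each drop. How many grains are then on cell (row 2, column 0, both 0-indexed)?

gen 0: 0  2  0  2
1  1  2  0
3  2  0  3
1  0  3  3
1  1  1  0
gen 1: 0  2  0  2
2  1  2  0
0  3  0  3
2  0  3  3
1  1  1  0
gen 2: 0  2  0  2
2  1  2  0
1  3  0  3
2  0  3  3
1  1  1  0
gen 3: 0  2  0  2
2  1  2  0
2  3  0  3
2  0  3  3
1  1  1  0
gen 4: 0  2  0  2
2  1  2  0
3  3  0  3
2  0  3  3
1  1  1  0
gen 5: 0  2  0  2
3  2  2  0
1  0  1  3
3  1  3  3
1  1  1  0
gen 6: 0  2  0  2
3  2  2  0
2  0  1  3
3  1  3  3
1  1  1  0

2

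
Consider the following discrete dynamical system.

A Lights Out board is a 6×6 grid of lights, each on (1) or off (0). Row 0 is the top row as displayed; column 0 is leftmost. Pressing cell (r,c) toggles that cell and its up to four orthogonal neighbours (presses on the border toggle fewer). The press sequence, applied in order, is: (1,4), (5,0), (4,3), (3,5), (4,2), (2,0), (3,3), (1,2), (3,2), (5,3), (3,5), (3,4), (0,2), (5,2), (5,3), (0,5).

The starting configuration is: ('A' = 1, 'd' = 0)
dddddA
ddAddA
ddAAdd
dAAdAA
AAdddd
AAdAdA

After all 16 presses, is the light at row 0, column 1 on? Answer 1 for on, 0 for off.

1

t=0: dddddA
ddAddA
ddAAdd
dAAdAA
AAdddd
AAdAdA
t=1: ddddAA
ddAAAd
ddAAAd
dAAdAA
AAdddd
AAdAdA
t=2: ddddAA
ddAAAd
ddAAAd
dAAdAA
dAdddd
dddAdA
t=3: ddddAA
ddAAAd
ddAAAd
dAAAAA
dAAAAd
dddddA
t=4: ddddAA
ddAAAd
ddAAAA
dAAAdd
dAAAAA
dddddA
t=5: ddddAA
ddAAAd
ddAAAA
dAdAdd
ddddAA
ddAddA
t=6: ddddAA
AdAAAd
AAAAAA
AAdAdd
ddddAA
ddAddA
t=7: ddddAA
AdAAAd
AAAdAA
AAAdAd
dddAAA
ddAddA
t=8: ddAdAA
AAddAd
AAddAA
AAAdAd
dddAAA
ddAddA
t=9: ddAdAA
AAddAd
AAAdAA
AddAAd
ddAAAA
ddAddA
t=10: ddAdAA
AAddAd
AAAdAA
AddAAd
ddAdAA
dddAAA
t=11: ddAdAA
AAddAd
AAAdAd
AddAdA
ddAdAd
dddAAA
t=12: ddAdAA
AAddAd
AAAddd
AdddAd
ddAddd
dddAAA
t=13: dAdAAA
AAAdAd
AAAddd
AdddAd
ddAddd
dddAAA
t=14: dAdAAA
AAAdAd
AAAddd
AdddAd
dddddd
dAAdAA
t=15: dAdAAA
AAAdAd
AAAddd
AdddAd
dddAdd
dAdAdA
t=16: dAdAdd
AAAdAA
AAAddd
AdddAd
dddAdd
dAdAdA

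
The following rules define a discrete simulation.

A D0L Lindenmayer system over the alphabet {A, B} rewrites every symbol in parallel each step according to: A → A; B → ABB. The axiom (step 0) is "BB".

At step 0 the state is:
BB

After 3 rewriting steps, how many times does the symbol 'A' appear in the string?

[0] BB
[1] ABBABB
[2] AABBABBAABBABB
[3] AAABBABBAABBABBAAABBABBAABBABB

14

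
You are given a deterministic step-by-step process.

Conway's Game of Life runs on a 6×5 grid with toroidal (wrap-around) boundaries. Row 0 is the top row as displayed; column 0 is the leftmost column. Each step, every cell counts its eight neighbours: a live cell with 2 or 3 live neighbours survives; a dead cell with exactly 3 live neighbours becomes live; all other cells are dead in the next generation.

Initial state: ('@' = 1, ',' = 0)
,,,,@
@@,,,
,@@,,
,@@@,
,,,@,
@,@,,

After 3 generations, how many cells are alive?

5

step 0: ,,,,@
@@,,,
,@@,,
,@@@,
,,,@,
@,@,,
step 1: ,,,,@
@@@,,
,,,@,
,@,@,
,,,@@
,,,@@
step 2: ,@@,@
@@@@@
@,,@@
,,,@,
@,,,,
@,,,,
step 3: ,,,,,
,,,,,
,,,,,
@,,@,
,,,,@
@,,,@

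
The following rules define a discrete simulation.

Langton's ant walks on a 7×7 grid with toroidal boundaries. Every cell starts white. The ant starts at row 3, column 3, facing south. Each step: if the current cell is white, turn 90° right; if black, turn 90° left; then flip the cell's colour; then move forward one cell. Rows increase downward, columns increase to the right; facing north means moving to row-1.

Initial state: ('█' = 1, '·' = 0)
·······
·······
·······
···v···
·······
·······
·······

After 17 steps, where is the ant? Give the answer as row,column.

3,4

gen 0: ·······
·······
·······
···v···
·······
·······
·······
gen 1: ·······
·······
·······
··<█···
·······
·······
·······
gen 2: ·······
·······
··^····
··██···
·······
·······
·······
gen 3: ·······
·······
··█>···
··██···
·······
·······
·······
gen 4: ·······
·······
··██···
··█v···
·······
·······
·······
gen 5: ·······
·······
··██···
··█·>··
·······
·······
·······
gen 6: ·······
·······
··██···
··█·█··
····v··
·······
·······
gen 7: ·······
·······
··██···
··█·█··
···<█··
·······
·······
gen 8: ·······
·······
··██···
··█^█··
···██··
·······
·······
gen 9: ·······
·······
··██···
··██>··
···██··
·······
·······
gen 10: ·······
·······
··██^··
··██···
···██··
·······
·······
gen 11: ·······
·······
··███>·
··██···
···██··
·······
·······
gen 12: ·······
·······
··████·
··██·v·
···██··
·······
·······
gen 13: ·······
·······
··████·
··██<█·
···██··
·······
·······
gen 14: ·······
·······
··██^█·
··████·
···██··
·······
·······
gen 15: ·······
·······
··█<·█·
··████·
···██··
·······
·······
gen 16: ·······
·······
··█··█·
··█v██·
···██··
·······
·······
gen 17: ·······
·······
··█··█·
··█·>█·
···██··
·······
·······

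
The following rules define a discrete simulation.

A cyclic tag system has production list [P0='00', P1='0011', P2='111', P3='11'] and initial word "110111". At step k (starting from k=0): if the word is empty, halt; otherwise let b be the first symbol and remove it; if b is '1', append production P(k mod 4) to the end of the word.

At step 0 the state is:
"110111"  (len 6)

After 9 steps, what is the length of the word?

gen 0: "110111"  (len 6)
gen 1: "1011100"  (len 7)
gen 2: "0111000011"  (len 10)
gen 3: "111000011"  (len 9)
gen 4: "1100001111"  (len 10)
gen 5: "10000111100"  (len 11)
gen 6: "00001111000011"  (len 14)
gen 7: "0001111000011"  (len 13)
gen 8: "001111000011"  (len 12)
gen 9: "01111000011"  (len 11)

11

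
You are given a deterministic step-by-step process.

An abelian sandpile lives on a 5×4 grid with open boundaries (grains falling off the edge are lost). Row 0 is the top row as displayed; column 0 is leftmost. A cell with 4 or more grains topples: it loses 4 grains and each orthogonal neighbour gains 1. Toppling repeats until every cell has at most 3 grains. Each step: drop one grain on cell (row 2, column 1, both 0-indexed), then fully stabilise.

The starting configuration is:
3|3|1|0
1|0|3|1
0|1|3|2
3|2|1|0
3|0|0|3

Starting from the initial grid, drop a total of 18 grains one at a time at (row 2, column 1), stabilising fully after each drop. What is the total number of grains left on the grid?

[0] 3|3|1|0
1|0|3|1
0|1|3|2
3|2|1|0
3|0|0|3
[1] 3|3|1|0
1|0|3|1
0|2|3|2
3|2|1|0
3|0|0|3
[2] 3|3|1|0
1|0|3|1
0|3|3|2
3|2|1|0
3|0|0|3
[3] 3|3|2|0
1|2|0|2
1|1|1|3
3|3|2|0
3|0|0|3
[4] 3|3|2|0
1|2|0|2
1|2|1|3
3|3|2|0
3|0|0|3
[5] 3|3|2|0
1|2|0|2
1|3|1|3
3|3|2|0
3|0|0|3
[6] 3|3|2|0
1|3|0|2
3|1|2|3
1|1|3|0
0|2|0|3
[7] 3|3|2|0
1|3|0|2
3|2|2|3
1|1|3|0
0|2|0|3
[8] 3|3|2|0
1|3|0|2
3|3|2|3
1|1|3|0
0|2|0|3
[9] 1|1|3|0
0|2|1|2
1|2|3|3
2|2|3|0
0|2|0|3
[10] 1|1|3|0
0|2|1|2
1|3|3|3
2|2|3|0
0|2|0|3
[11] 1|1|3|0
0|3|2|3
2|2|2|0
3|0|1|2
0|3|1|3
[12] 1|1|3|0
0|3|2|3
2|3|2|0
3|0|1|2
0|3|1|3
[13] 1|2|3|0
1|0|3|3
3|1|3|0
3|1|1|2
0|3|1|3
[14] 1|2|3|0
1|0|3|3
3|2|3|0
3|1|1|2
0|3|1|3
[15] 1|2|3|0
1|0|3|3
3|3|3|0
3|1|1|2
0|3|1|3
[16] 1|3|0|2
2|2|2|0
1|2|1|2
0|3|2|2
1|3|1|3
[17] 1|3|0|2
2|2|2|0
1|3|1|2
0|3|2|2
1|3|1|3
[18] 1|3|0|2
2|3|2|0
2|1|2|2
1|1|3|2
2|0|2|3

34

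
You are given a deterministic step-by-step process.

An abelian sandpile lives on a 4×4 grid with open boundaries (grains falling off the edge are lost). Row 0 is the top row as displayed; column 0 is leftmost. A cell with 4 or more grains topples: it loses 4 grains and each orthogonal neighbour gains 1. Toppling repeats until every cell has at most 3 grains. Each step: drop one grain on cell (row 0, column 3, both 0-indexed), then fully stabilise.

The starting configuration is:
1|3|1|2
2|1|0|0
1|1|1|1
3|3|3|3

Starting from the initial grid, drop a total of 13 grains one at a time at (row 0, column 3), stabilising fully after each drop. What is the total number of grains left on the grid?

0) 1|3|1|2
2|1|0|0
1|1|1|1
3|3|3|3
1) 1|3|1|3
2|1|0|0
1|1|1|1
3|3|3|3
2) 1|3|2|0
2|1|0|1
1|1|1|1
3|3|3|3
3) 1|3|2|1
2|1|0|1
1|1|1|1
3|3|3|3
4) 1|3|2|2
2|1|0|1
1|1|1|1
3|3|3|3
5) 1|3|2|3
2|1|0|1
1|1|1|1
3|3|3|3
6) 1|3|3|0
2|1|0|2
1|1|1|1
3|3|3|3
7) 1|3|3|1
2|1|0|2
1|1|1|1
3|3|3|3
8) 1|3|3|2
2|1|0|2
1|1|1|1
3|3|3|3
9) 1|3|3|3
2|1|0|2
1|1|1|1
3|3|3|3
10) 2|0|1|1
2|2|1|3
1|1|1|1
3|3|3|3
11) 2|0|1|2
2|2|1|3
1|1|1|1
3|3|3|3
12) 2|0|1|3
2|2|1|3
1|1|1|1
3|3|3|3
13) 2|0|2|1
2|2|2|0
1|1|1|2
3|3|3|3

28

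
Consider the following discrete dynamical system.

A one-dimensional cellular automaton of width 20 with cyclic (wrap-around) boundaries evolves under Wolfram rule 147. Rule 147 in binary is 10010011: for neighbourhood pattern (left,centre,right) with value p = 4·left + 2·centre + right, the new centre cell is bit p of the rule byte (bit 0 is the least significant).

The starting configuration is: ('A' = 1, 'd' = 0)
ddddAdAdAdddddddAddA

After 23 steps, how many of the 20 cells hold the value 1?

16

step 0: ddddAdAdAdddddddAddA
step 1: AAAAdddddAAAAAAAdAAd
step 2: dAAdAAAAAdAAAAAddddd
step 3: AddddAAAdddAAAdAAAAA
step 4: dAAAAdAdAAAdAdddAAAA
step 5: ddAAdddddAdddAAAdAAd
step 6: AAddAAAAAdAAAdAddddA
step 7: AdAAdAAAdddAdddAAAAd
step 8: ddddddAdAAAdAAAdAAdd
step 9: AAAAAAdddAdddAddddAA
step 10: AAAAAdAAAdAAAdAAAAdA
step 11: AAAAdddAdddAdddAAddd
step 12: dAAdAAAdAAAdAAAddAAA
step 13: dddddAdddAdddAdAAdAd
step 14: AAAAAdAAAdAAAddddddA
step 15: AAAAdddAdddAdAAAAAAd
step 16: dAAdAAAdAAAdddAAAAdd
step 17: AddddAdddAdAAAdAAdAA
step 18: dAAAAdAAAdddAddddddA
step 19: ddAAdddAdAAAdAAAAAAd
step 20: AAddAAAdddAdddAAAAdA
step 21: AdAAdAdAAAdAAAdAAddd
step 22: ddddddddAdddAddddAAA
step 23: AAAAAAAAdAAAdAAAAdAd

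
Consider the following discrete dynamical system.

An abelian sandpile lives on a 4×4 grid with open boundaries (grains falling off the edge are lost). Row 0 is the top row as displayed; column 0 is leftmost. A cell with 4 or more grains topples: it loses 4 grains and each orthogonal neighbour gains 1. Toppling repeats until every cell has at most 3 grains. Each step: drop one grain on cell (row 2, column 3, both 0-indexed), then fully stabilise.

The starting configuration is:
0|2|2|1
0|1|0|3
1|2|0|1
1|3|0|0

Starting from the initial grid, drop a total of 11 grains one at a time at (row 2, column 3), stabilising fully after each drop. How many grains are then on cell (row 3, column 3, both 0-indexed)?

t=0: 0|2|2|1
0|1|0|3
1|2|0|1
1|3|0|0
t=1: 0|2|2|1
0|1|0|3
1|2|0|2
1|3|0|0
t=2: 0|2|2|1
0|1|0|3
1|2|0|3
1|3|0|0
t=3: 0|2|2|2
0|1|1|0
1|2|1|1
1|3|0|1
t=4: 0|2|2|2
0|1|1|0
1|2|1|2
1|3|0|1
t=5: 0|2|2|2
0|1|1|0
1|2|1|3
1|3|0|1
t=6: 0|2|2|2
0|1|1|1
1|2|2|0
1|3|0|2
t=7: 0|2|2|2
0|1|1|1
1|2|2|1
1|3|0|2
t=8: 0|2|2|2
0|1|1|1
1|2|2|2
1|3|0|2
t=9: 0|2|2|2
0|1|1|1
1|2|2|3
1|3|0|2
t=10: 0|2|2|2
0|1|1|2
1|2|3|0
1|3|0|3
t=11: 0|2|2|2
0|1|1|2
1|2|3|1
1|3|0|3

3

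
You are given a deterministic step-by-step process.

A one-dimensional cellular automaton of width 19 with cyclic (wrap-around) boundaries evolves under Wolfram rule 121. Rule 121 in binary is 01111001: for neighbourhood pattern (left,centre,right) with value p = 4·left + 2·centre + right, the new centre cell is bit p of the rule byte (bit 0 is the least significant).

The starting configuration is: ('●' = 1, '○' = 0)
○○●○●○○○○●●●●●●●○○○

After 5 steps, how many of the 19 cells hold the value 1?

t=0: ○○●○●○○○○●●●●●●●○○○
t=1: ●○○●○●●●○●○○○○○●●●●
t=2: ●●○○●●○●●○●●●●○●○○○
t=3: ●●●○●●●●●●●○○●●○●●○
t=4: ●○●●●○○○○○●●○●●●●●●
t=5: ●●●○●●●●●○●●●●○○○○○

12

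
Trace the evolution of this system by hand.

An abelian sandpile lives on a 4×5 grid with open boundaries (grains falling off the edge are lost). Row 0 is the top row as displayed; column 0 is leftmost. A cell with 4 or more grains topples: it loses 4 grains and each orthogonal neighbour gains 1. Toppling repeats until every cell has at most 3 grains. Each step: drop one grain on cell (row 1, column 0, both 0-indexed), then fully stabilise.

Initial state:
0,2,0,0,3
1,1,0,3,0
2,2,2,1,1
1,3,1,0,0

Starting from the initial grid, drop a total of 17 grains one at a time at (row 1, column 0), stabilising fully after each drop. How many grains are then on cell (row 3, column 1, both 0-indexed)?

[0] 0,2,0,0,3
1,1,0,3,0
2,2,2,1,1
1,3,1,0,0
[1] 0,2,0,0,3
2,1,0,3,0
2,2,2,1,1
1,3,1,0,0
[2] 0,2,0,0,3
3,1,0,3,0
2,2,2,1,1
1,3,1,0,0
[3] 1,2,0,0,3
0,2,0,3,0
3,2,2,1,1
1,3,1,0,0
[4] 1,2,0,0,3
1,2,0,3,0
3,2,2,1,1
1,3,1,0,0
[5] 1,2,0,0,3
2,2,0,3,0
3,2,2,1,1
1,3,1,0,0
[6] 1,2,0,0,3
3,2,0,3,0
3,2,2,1,1
1,3,1,0,0
[7] 2,2,0,0,3
1,3,0,3,0
0,3,2,1,1
2,3,1,0,0
[8] 2,2,0,0,3
2,3,0,3,0
0,3,2,1,1
2,3,1,0,0
[9] 2,2,0,0,3
3,3,0,3,0
0,3,2,1,1
2,3,1,0,0
[10] 3,3,0,0,3
1,1,1,3,0
2,1,3,1,1
3,0,2,0,0
[11] 3,3,0,0,3
2,1,1,3,0
2,1,3,1,1
3,0,2,0,0
[12] 3,3,0,0,3
3,1,1,3,0
2,1,3,1,1
3,0,2,0,0
[13] 1,0,1,0,3
1,3,1,3,0
3,1,3,1,1
3,0,2,0,0
[14] 1,0,1,0,3
2,3,1,3,0
3,1,3,1,1
3,0,2,0,0
[15] 1,0,1,0,3
3,3,1,3,0
3,1,3,1,1
3,0,2,0,0
[16] 2,1,1,0,3
2,0,2,3,0
1,3,3,1,1
0,1,2,0,0
[17] 2,1,1,0,3
3,0,2,3,0
1,3,3,1,1
0,1,2,0,0

1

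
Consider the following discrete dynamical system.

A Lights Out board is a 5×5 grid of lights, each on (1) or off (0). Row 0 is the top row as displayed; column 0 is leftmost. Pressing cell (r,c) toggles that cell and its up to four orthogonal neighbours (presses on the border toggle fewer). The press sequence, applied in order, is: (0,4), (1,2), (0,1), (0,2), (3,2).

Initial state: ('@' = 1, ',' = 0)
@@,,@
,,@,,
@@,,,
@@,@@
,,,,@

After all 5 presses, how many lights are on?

0) @@,,@
,,@,,
@@,,,
@@,@@
,,,,@
1) @@,@,
,,@,@
@@,,,
@@,@@
,,,,@
2) @@@@,
,@,@@
@@@,,
@@,@@
,,,,@
3) ,,,@,
,,,@@
@@@,,
@@,@@
,,,,@
4) ,@@,,
,,@@@
@@@,,
@@,@@
,,,,@
5) ,@@,,
,,@@@
@@,,,
@,@,@
,,@,@

12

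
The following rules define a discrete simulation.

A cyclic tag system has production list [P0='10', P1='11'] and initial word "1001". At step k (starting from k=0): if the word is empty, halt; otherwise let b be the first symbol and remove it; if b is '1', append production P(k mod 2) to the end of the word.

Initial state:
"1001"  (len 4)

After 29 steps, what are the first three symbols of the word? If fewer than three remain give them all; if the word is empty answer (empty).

011

t=0: "1001"  (len 4)
t=1: "00110"  (len 5)
t=2: "0110"  (len 4)
t=3: "110"  (len 3)
t=4: "1011"  (len 4)
t=5: "01110"  (len 5)
t=6: "1110"  (len 4)
t=7: "11010"  (len 5)
t=8: "101011"  (len 6)
t=9: "0101110"  (len 7)
t=10: "101110"  (len 6)
t=11: "0111010"  (len 7)
t=12: "111010"  (len 6)
t=13: "1101010"  (len 7)
t=14: "10101011"  (len 8)
t=15: "010101110"  (len 9)
t=16: "10101110"  (len 8)
t=17: "010111010"  (len 9)
t=18: "10111010"  (len 8)
t=19: "011101010"  (len 9)
t=20: "11101010"  (len 8)
t=21: "110101010"  (len 9)
t=22: "1010101011"  (len 10)
t=23: "01010101110"  (len 11)
t=24: "1010101110"  (len 10)
t=25: "01010111010"  (len 11)
t=26: "1010111010"  (len 10)
t=27: "01011101010"  (len 11)
t=28: "1011101010"  (len 10)
t=29: "01110101010"  (len 11)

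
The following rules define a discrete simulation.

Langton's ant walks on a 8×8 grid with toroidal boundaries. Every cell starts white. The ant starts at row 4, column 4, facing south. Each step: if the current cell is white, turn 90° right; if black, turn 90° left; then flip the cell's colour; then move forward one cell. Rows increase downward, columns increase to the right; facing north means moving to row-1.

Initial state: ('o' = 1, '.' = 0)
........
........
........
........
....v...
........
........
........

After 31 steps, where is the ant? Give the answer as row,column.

3,6

k=0  ........
........
........
........
....v...
........
........
........
k=1  ........
........
........
........
...<o...
........
........
........
k=2  ........
........
........
...^....
...oo...
........
........
........
k=3  ........
........
........
...o>...
...oo...
........
........
........
k=4  ........
........
........
...oo...
...ov...
........
........
........
k=5  ........
........
........
...oo...
...o.>..
........
........
........
k=6  ........
........
........
...oo...
...o.o..
.....v..
........
........
k=7  ........
........
........
...oo...
...o.o..
....<o..
........
........
k=8  ........
........
........
...oo...
...o^o..
....oo..
........
........
k=9  ........
........
........
...oo...
...oo>..
....oo..
........
........
k=10  ........
........
........
...oo^..
...oo...
....oo..
........
........
k=11  ........
........
........
...ooo>.
...oo...
....oo..
........
........
k=12  ........
........
........
...oooo.
...oo.v.
....oo..
........
........
k=13  ........
........
........
...oooo.
...oo<o.
....oo..
........
........
k=14  ........
........
........
...oo^o.
...oooo.
....oo..
........
........
k=15  ........
........
........
...o<.o.
...oooo.
....oo..
........
........
k=16  ........
........
........
...o..o.
...ovoo.
....oo..
........
........
k=17  ........
........
........
...o..o.
...o.>o.
....oo..
........
........
k=18  ........
........
........
...o.^o.
...o..o.
....oo..
........
........
k=19  ........
........
........
...o.o>.
...o..o.
....oo..
........
........
k=20  ........
........
......^.
...o.o..
...o..o.
....oo..
........
........
k=21  ........
........
......o>
...o.o..
...o..o.
....oo..
........
........
k=22  ........
........
......oo
...o.o.v
...o..o.
....oo..
........
........
k=23  ........
........
......oo
...o.o<o
...o..o.
....oo..
........
........
k=24  ........
........
......^o
...o.ooo
...o..o.
....oo..
........
........
k=25  ........
........
.....<.o
...o.ooo
...o..o.
....oo..
........
........
k=26  ........
.....^..
.....o.o
...o.ooo
...o..o.
....oo..
........
........
k=27  ........
.....o>.
.....o.o
...o.ooo
...o..o.
....oo..
........
........
k=28  ........
.....oo.
.....ovo
...o.ooo
...o..o.
....oo..
........
........
k=29  ........
.....oo.
.....<oo
...o.ooo
...o..o.
....oo..
........
........
k=30  ........
.....oo.
......oo
...o.voo
...o..o.
....oo..
........
........
k=31  ........
.....oo.
......oo
...o..>o
...o..o.
....oo..
........
........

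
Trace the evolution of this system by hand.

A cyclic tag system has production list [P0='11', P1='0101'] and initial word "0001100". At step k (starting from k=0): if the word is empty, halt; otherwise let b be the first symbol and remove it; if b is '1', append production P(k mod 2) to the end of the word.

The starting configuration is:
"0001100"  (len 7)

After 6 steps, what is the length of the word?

7

k=0  "0001100"  (len 7)
k=1  "001100"  (len 6)
k=2  "01100"  (len 5)
k=3  "1100"  (len 4)
k=4  "1000101"  (len 7)
k=5  "00010111"  (len 8)
k=6  "0010111"  (len 7)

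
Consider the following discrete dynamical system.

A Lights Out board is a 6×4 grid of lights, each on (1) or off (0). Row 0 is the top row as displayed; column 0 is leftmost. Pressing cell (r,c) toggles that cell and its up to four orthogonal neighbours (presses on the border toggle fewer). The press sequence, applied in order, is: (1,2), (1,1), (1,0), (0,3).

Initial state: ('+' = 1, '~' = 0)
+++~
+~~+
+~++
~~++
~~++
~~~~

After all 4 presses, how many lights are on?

11

t=0: +++~
+~~+
+~++
~~++
~~++
~~~~
t=1: ++~~
+++~
+~~+
~~++
~~++
~~~~
t=2: +~~~
~~~~
++~+
~~++
~~++
~~~~
t=3: ~~~~
++~~
~+~+
~~++
~~++
~~~~
t=4: ~~++
++~+
~+~+
~~++
~~++
~~~~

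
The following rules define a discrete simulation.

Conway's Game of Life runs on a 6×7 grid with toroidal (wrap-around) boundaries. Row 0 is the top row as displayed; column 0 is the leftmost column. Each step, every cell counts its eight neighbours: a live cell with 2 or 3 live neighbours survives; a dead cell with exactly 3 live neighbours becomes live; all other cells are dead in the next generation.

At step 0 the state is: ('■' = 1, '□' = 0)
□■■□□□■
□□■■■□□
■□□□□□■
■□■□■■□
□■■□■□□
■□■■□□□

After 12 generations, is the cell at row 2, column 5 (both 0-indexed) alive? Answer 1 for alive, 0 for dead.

[0] □■■□□□■
□□■■■□□
■□□□□□■
■□■□■■□
□■■□■□□
■□■■□□□
[1] ■□□□■□□
□□■■□■■
■□■□□□■
■□■□■■□
■□□□■■■
■□□□□□□
[2] ■■□■■■□
□□■■■■□
■□■□□□□
□□□□■□□
■□□■■□□
■■□□■□□
[3] ■□□□□□□
■□□□□■□
□■■□□■□
□■□□■□□
■■□■■■□
□□□□□□□
[4] □□□□□□■
■□□□□□□
■■■□■■■
□□□□□□■
■■■■■■□
■■□□■□■
[5] □■□□□■■
□□□□□□□
□■□□□■□
□□□□□□□
□□■■■□□
□□□□■□□
[6] □□□□□■□
■□□□□■■
□□□□□□□
□□■■■□□
□□□■■□□
□□■□■□□
[7] □□□□■■□
□□□□□■■
□□□■■■■
□□■□■□□
□□□□□■□
□□□□■■□
[8] □□□□□□□
□□□■□□□
□□□■□□■
□□□□□□■
□□□■□■□
□□□□□□■
[9] □□□□□□□
□□□□□□□
□□□□□□□
□□□□■■■
□□□□□■■
□□□□□□□
[10] □□□□□□□
□□□□□□□
□□□□□■□
□□□□■□■
□□□□■□■
□□□□□□□
[11] □□□□□□□
□□□□□□□
□□□□□■□
□□□□■□■
□□□□□□□
□□□□□□□
[12] □□□□□□□
□□□□□□□
□□□□□■□
□□□□□■□
□□□□□□□
□□□□□□□

1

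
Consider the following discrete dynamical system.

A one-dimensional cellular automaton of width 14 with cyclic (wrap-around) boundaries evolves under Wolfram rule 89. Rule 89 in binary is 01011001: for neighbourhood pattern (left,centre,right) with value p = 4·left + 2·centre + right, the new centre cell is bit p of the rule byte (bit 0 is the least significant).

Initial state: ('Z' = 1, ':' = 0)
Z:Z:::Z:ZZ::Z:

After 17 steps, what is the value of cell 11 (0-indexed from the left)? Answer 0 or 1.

1

gen 0: Z:Z:::Z:ZZ::Z:
gen 1: :::ZZ:::ZZZ:::
gen 2: ZZ:ZZZZ:Z:ZZZZ
gen 3: :Z:Z::Z:::Z:::
gen 4: ::::Z::ZZ::ZZZ
gen 5: ZZZ::Z:ZZZ:Z:Z
gen 6: ::ZZ:::Z:Z:::Z
gen 7: Z:ZZZZ::::ZZ::
gen 8: ::Z::ZZZZ:ZZZ:
gen 9: Z::Z:Z::Z:Z:ZZ
gen 10: ZZ::::Z:::::Z:
gen 11: ZZZZZ::ZZZZ:::
gen 12: Z:::ZZ:Z::ZZZ:
gen 13: :ZZ:ZZ::Z:Z:Z:
gen 14: :ZZ:ZZZ::::::Z
gen 15: :ZZ:Z:ZZZZZZ::
gen 16: :ZZ:::Z::::ZZZ
gen 17: :ZZZZ::ZZZ:Z:Z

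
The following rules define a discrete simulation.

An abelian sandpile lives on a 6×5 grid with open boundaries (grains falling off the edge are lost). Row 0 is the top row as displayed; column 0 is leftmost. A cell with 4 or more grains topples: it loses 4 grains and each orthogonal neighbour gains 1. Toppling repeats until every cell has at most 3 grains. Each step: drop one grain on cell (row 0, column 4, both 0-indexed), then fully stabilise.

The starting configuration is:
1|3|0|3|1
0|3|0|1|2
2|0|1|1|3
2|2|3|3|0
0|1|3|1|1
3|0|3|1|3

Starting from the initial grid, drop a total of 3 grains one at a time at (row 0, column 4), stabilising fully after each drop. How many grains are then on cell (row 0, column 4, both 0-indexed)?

1

k=0  1|3|0|3|1
0|3|0|1|2
2|0|1|1|3
2|2|3|3|0
0|1|3|1|1
3|0|3|1|3
k=1  1|3|0|3|2
0|3|0|1|2
2|0|1|1|3
2|2|3|3|0
0|1|3|1|1
3|0|3|1|3
k=2  1|3|0|3|3
0|3|0|1|2
2|0|1|1|3
2|2|3|3|0
0|1|3|1|1
3|0|3|1|3
k=3  1|3|1|0|1
0|3|0|2|3
2|0|1|1|3
2|2|3|3|0
0|1|3|1|1
3|0|3|1|3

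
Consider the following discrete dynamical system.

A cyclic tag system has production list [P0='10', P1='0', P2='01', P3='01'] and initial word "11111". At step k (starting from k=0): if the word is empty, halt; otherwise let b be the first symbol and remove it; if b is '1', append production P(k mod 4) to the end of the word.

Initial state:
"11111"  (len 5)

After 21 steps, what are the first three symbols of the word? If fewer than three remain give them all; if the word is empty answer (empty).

t=0: "11111"  (len 5)
t=1: "111110"  (len 6)
t=2: "111100"  (len 6)
t=3: "1110001"  (len 7)
t=4: "11000101"  (len 8)
t=5: "100010110"  (len 9)
t=6: "000101100"  (len 9)
t=7: "00101100"  (len 8)
t=8: "0101100"  (len 7)
t=9: "101100"  (len 6)
t=10: "011000"  (len 6)
t=11: "11000"  (len 5)
t=12: "100001"  (len 6)
t=13: "0000110"  (len 7)
t=14: "000110"  (len 6)
t=15: "00110"  (len 5)
t=16: "0110"  (len 4)
t=17: "110"  (len 3)
t=18: "100"  (len 3)
t=19: "0001"  (len 4)
t=20: "001"  (len 3)
t=21: "01"  (len 2)

01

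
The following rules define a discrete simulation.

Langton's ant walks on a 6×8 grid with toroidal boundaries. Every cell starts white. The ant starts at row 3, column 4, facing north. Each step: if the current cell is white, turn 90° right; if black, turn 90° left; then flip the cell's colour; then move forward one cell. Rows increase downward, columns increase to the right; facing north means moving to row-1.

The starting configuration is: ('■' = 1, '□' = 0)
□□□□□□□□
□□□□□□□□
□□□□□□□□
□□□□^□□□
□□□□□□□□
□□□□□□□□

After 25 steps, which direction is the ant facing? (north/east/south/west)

east

k=0  □□□□□□□□
□□□□□□□□
□□□□□□□□
□□□□^□□□
□□□□□□□□
□□□□□□□□
k=1  □□□□□□□□
□□□□□□□□
□□□□□□□□
□□□□■>□□
□□□□□□□□
□□□□□□□□
k=2  □□□□□□□□
□□□□□□□□
□□□□□□□□
□□□□■■□□
□□□□□v□□
□□□□□□□□
k=3  □□□□□□□□
□□□□□□□□
□□□□□□□□
□□□□■■□□
□□□□<■□□
□□□□□□□□
k=4  □□□□□□□□
□□□□□□□□
□□□□□□□□
□□□□^■□□
□□□□■■□□
□□□□□□□□
k=5  □□□□□□□□
□□□□□□□□
□□□□□□□□
□□□<□■□□
□□□□■■□□
□□□□□□□□
k=6  □□□□□□□□
□□□□□□□□
□□□^□□□□
□□□■□■□□
□□□□■■□□
□□□□□□□□
k=7  □□□□□□□□
□□□□□□□□
□□□■>□□□
□□□■□■□□
□□□□■■□□
□□□□□□□□
k=8  □□□□□□□□
□□□□□□□□
□□□■■□□□
□□□■v■□□
□□□□■■□□
□□□□□□□□
k=9  □□□□□□□□
□□□□□□□□
□□□■■□□□
□□□<■■□□
□□□□■■□□
□□□□□□□□
k=10  □□□□□□□□
□□□□□□□□
□□□■■□□□
□□□□■■□□
□□□v■■□□
□□□□□□□□
k=11  □□□□□□□□
□□□□□□□□
□□□■■□□□
□□□□■■□□
□□<■■■□□
□□□□□□□□
k=12  □□□□□□□□
□□□□□□□□
□□□■■□□□
□□^□■■□□
□□■■■■□□
□□□□□□□□
k=13  □□□□□□□□
□□□□□□□□
□□□■■□□□
□□■>■■□□
□□■■■■□□
□□□□□□□□
k=14  □□□□□□□□
□□□□□□□□
□□□■■□□□
□□■■■■□□
□□■v■■□□
□□□□□□□□
k=15  □□□□□□□□
□□□□□□□□
□□□■■□□□
□□■■■■□□
□□■□>■□□
□□□□□□□□
k=16  □□□□□□□□
□□□□□□□□
□□□■■□□□
□□■■^■□□
□□■□□■□□
□□□□□□□□
k=17  □□□□□□□□
□□□□□□□□
□□□■■□□□
□□■<□■□□
□□■□□■□□
□□□□□□□□
k=18  □□□□□□□□
□□□□□□□□
□□□■■□□□
□□■□□■□□
□□■v□■□□
□□□□□□□□
k=19  □□□□□□□□
□□□□□□□□
□□□■■□□□
□□■□□■□□
□□<■□■□□
□□□□□□□□
k=20  □□□□□□□□
□□□□□□□□
□□□■■□□□
□□■□□■□□
□□□■□■□□
□□v□□□□□
k=21  □□□□□□□□
□□□□□□□□
□□□■■□□□
□□■□□■□□
□□□■□■□□
□<■□□□□□
k=22  □□□□□□□□
□□□□□□□□
□□□■■□□□
□□■□□■□□
□^□■□■□□
□■■□□□□□
k=23  □□□□□□□□
□□□□□□□□
□□□■■□□□
□□■□□■□□
□■>■□■□□
□■■□□□□□
k=24  □□□□□□□□
□□□□□□□□
□□□■■□□□
□□■□□■□□
□■■■□■□□
□■v□□□□□
k=25  □□□□□□□□
□□□□□□□□
□□□■■□□□
□□■□□■□□
□■■■□■□□
□■□>□□□□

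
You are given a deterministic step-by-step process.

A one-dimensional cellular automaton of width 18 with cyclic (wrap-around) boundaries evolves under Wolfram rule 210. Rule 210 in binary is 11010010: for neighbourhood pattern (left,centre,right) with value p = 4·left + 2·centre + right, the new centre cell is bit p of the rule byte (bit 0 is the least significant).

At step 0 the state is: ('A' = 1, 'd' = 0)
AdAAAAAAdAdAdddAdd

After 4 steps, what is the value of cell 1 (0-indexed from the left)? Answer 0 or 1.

0) AdAAAAAAdAdAdddAdd
1) dddAAAAAddddAdAdAA
2) AdAdAAAAAddAdddddA
3) AddddAAAAAAdAdddAd
4) dAddAdAAAAAddAdAdd

1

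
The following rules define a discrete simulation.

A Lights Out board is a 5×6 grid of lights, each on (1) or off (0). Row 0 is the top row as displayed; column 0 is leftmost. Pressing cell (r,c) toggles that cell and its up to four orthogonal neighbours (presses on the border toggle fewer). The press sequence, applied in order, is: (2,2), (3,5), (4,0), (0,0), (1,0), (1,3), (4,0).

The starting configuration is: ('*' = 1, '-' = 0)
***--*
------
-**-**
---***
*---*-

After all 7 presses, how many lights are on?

gen 0: ***--*
------
-**-**
---***
*---*-
gen 1: ***--*
--*---
---***
--****
*---*-
gen 2: ***--*
--*---
---**-
--**--
*---**
gen 3: ***--*
--*---
---**-
*-**--
-*--**
gen 4: --*--*
*-*---
---**-
*-**--
-*--**
gen 5: *-*--*
-**---
*--**-
*-**--
-*--**
gen 6: *-**-*
-*-**-
*---*-
*-**--
-*--**
gen 7: *-**-*
-*-**-
*---*-
--**--
*---**

14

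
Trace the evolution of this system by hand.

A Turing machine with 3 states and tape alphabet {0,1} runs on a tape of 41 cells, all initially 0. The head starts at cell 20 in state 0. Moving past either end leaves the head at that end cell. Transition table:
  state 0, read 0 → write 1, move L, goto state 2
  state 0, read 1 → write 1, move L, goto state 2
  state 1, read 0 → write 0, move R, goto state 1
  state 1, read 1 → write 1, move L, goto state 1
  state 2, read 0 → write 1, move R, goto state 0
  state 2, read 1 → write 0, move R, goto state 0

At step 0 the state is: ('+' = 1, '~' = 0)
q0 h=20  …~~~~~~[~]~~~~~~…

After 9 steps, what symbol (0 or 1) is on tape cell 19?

0

step 0: q0 h=20  …~~~~~~[~]~~~~~~…
step 1: q2 h=19  …~~~~~~[~]+~~~~~…
step 2: q0 h=20  …~~~~~+[+]~~~~~~…
step 3: q2 h=19  …~~~~~~[+]+~~~~~…
step 4: q0 h=20  …~~~~~~[+]~~~~~~…
step 5: q2 h=19  …~~~~~~[~]+~~~~~…
step 6: q0 h=20  …~~~~~+[+]~~~~~~…
step 7: q2 h=19  …~~~~~~[+]+~~~~~…
step 8: q0 h=20  …~~~~~~[+]~~~~~~…
step 9: q2 h=19  …~~~~~~[~]+~~~~~…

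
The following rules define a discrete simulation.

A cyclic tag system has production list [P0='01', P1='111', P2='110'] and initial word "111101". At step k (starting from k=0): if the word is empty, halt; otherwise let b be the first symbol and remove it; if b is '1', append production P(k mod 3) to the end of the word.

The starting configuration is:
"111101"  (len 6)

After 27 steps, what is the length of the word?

t=0: "111101"  (len 6)
t=1: "1110101"  (len 7)
t=2: "110101111"  (len 9)
t=3: "10101111110"  (len 11)
t=4: "010111111001"  (len 12)
t=5: "10111111001"  (len 11)
t=6: "0111111001110"  (len 13)
t=7: "111111001110"  (len 12)
t=8: "11111001110111"  (len 14)
t=9: "1111001110111110"  (len 16)
t=10: "11100111011111001"  (len 17)
t=11: "1100111011111001111"  (len 19)
t=12: "100111011111001111110"  (len 21)
t=13: "0011101111100111111001"  (len 22)
t=14: "011101111100111111001"  (len 21)
t=15: "11101111100111111001"  (len 20)
t=16: "110111110011111100101"  (len 21)
t=17: "10111110011111100101111"  (len 23)
t=18: "0111110011111100101111110"  (len 25)
t=19: "111110011111100101111110"  (len 24)
t=20: "11110011111100101111110111"  (len 26)
t=21: "1110011111100101111110111110"  (len 28)
t=22: "11001111110010111111011111001"  (len 29)
t=23: "1001111110010111111011111001111"  (len 31)
t=24: "001111110010111111011111001111110"  (len 33)
t=25: "01111110010111111011111001111110"  (len 32)
t=26: "1111110010111111011111001111110"  (len 31)
t=27: "111110010111111011111001111110110"  (len 33)

33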